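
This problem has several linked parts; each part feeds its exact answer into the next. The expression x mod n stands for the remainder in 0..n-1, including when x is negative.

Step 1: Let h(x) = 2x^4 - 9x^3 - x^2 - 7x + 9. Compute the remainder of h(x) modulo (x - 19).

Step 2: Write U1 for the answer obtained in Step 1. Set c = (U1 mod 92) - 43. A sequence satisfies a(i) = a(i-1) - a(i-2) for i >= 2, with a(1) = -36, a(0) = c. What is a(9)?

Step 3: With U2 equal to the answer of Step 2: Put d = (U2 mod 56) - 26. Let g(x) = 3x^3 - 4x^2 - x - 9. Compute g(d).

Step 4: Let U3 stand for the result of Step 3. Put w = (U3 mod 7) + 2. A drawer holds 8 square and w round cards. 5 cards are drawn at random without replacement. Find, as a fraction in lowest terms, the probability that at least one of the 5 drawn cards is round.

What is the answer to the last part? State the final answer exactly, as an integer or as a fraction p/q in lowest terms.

77/78

Step 1: remainder = value at the root: 2*(19)^4 - 9*(19)^3 - 1*(19)^2 - 7*(19)^1 + 9 = (260642) + (-61731) + (-361) + (-133) + (9) = 198426; answer 198426
Step 2: U1 = 198426; c = 31; a(2) = 1*(-36) - 1*(31) = -67; iterating: a(2)=-67, a(3)=-31, a(4)=36, a(5)=67, a(6)=31, a(7)=-36, a(8)=-67, a(9)=-31; answer -31
Step 3: U2 = -31; d = -1; 3*(-1)^3 - 4*(-1)^2 - 1*(-1)^1 - 9 = (-3) + (-4) + (1) + (-9) = -15; answer -15
Step 4: U3 = -15; w = 8; total draws C(16,5) = 4368; complement C(8,5) = 56; favorable 4368 - 56 = 4312; P = 77/78; answer 77/78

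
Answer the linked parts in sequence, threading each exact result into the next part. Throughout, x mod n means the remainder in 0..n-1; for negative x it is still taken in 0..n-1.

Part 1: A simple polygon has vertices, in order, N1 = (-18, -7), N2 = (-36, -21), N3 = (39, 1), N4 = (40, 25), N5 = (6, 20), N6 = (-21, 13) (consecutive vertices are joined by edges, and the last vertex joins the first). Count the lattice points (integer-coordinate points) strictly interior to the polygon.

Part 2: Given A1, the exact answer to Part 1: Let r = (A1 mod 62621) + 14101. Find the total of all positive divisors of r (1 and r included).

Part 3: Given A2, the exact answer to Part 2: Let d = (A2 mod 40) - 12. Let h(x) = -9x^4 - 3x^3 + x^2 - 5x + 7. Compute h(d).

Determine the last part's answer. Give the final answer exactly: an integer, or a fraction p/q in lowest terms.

-1463693

Part 1: cross terms: (-18*-21 - -36*-7)=126, (-36*1 - 39*-21)=783, (39*25 - 40*1)=935, (40*20 - 6*25)=650, (6*13 - -21*20)=498, (-21*-7 - -18*13)=381; twice the area = |3373| = 3373; area = 3373/2; boundary points = 2 + 1 + 1 + 1 + 1 + 1 = 7; strictly interior points = area - boundary/2 + 1 = 1684; answer 1684
Part 2: A1 = 1684; r = 15785; 15785 = 5 * 7 * 11 * 41; sigma = (1 + 5) * (1 + 7) * (1 + 11) * (1 + 41) = 6 * 8 * 12 * 42 = 24192; answer 24192
Part 3: A2 = 24192; d = 20; -9*(20)^4 - 3*(20)^3 + 1*(20)^2 - 5*(20)^1 + 7 = (-1440000) + (-24000) + (400) + (-100) + (7) = -1463693; answer -1463693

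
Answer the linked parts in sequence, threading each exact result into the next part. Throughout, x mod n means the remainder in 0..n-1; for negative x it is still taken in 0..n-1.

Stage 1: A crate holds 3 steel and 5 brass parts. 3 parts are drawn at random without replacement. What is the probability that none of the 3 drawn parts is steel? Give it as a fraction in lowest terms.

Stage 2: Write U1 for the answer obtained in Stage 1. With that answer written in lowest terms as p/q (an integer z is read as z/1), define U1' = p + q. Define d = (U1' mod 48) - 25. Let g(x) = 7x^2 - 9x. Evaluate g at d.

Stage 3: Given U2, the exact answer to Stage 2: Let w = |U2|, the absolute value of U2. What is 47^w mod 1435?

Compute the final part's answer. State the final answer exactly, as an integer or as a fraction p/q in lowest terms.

Stage 1: total draws C(8,3) = 56; favorable C(5,3) = 10; P = 5/28; answer 5/28
Stage 2: U1 = 5/28; threaded value p + q = 33; d = 8; 7*(8)^2 - 9*(8)^1 = (448) + (-72) = 376; answer 376
Stage 3: U2 = 376; w = 376; squarings mod 1435: 47^1=47, 47^2=774, 47^4=681, 47^8=256, 47^16=961, 47^32=816, 47^64=16, 47^128=256, 47^256=961; 47^376 = 47^8 * 47^16 * 47^32 * 47^64 * 47^256 = 961 (mod 1435); answer 961

961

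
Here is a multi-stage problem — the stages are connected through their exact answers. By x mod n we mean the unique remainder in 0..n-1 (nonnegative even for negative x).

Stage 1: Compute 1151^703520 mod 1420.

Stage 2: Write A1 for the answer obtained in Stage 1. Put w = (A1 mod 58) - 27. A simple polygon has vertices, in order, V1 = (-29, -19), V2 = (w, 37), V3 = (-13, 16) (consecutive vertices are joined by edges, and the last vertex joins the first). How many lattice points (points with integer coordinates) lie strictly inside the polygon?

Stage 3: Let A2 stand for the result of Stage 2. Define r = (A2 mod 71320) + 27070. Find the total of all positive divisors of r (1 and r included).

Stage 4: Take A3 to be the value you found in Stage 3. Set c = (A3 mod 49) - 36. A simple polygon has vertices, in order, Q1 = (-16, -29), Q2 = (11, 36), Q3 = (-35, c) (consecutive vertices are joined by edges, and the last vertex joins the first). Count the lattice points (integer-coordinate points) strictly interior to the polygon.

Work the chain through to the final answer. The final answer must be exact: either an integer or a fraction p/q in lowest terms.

Stage 1: squarings mod 1420: 1151^1=1151, 1151^2=1361, 1151^4=641, 1151^8=501, 1151^16=1081, 1151^32=1321, 1151^64=1281, 1151^128=861, 1151^256=81, 1151^512=881, 1151^1024=841, 1151^2048=121, 1151^4096=441, 1151^8192=1361, 1151^16384=641, 1151^32768=501, 1151^65536=1081, 1151^131072=1321, 1151^262144=1281, 1151^524288=861; 1151^703520 = 1151^32 * 1151^1024 * 1151^2048 * 1151^4096 * 1151^8192 * 1151^32768 * 1151^131072 * 1151^524288 = 1381 (mod 1420); answer 1381
Stage 2: A1 = 1381; w = 20; cross terms: (-29*37 - 20*-19)=-693, (20*16 - -13*37)=801, (-13*-19 - -29*16)=711; twice the area = |819| = 819; area = 819/2; boundary points = 7 + 3 + 1 = 11; strictly interior points = area - boundary/2 + 1 = 405; answer 405
Stage 3: A2 = 405; r = 27475; 27475 = 5^2 * 7 * 157; sigma = (1 + 5 + 25) * (1 + 7) * (1 + 157) = 31 * 8 * 158 = 39184; answer 39184
Stage 4: A3 = 39184; c = -3; cross terms: (-16*36 - 11*-29)=-257, (11*-3 - -35*36)=1227, (-35*-29 - -16*-3)=967; twice the area = |1937| = 1937; area = 1937/2; boundary points = 1 + 1 + 1 = 3; strictly interior points = area - boundary/2 + 1 = 968; answer 968

968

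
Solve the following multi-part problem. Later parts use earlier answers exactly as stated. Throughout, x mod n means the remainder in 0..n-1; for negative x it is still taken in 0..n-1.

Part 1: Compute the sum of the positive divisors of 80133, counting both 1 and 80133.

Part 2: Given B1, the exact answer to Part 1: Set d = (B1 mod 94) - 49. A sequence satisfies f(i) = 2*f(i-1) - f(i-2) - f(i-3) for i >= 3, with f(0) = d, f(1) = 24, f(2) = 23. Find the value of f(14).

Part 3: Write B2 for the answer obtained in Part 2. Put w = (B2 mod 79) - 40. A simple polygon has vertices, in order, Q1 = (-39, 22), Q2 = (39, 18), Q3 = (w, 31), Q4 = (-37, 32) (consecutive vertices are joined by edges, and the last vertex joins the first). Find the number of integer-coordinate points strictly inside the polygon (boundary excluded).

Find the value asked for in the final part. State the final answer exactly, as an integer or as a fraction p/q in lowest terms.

Part 1: 80133 = 3 * 26711; sigma = (1 + 3) * (1 + 26711) = 4 * 26712 = 106848; answer 106848
Part 2: B1 = 106848; d = 15; f(3) = 2*(23) - 1*(24) - 1*(15) = 7; iterating: f(3)=7, f(4)=-33, f(5)=-96, f(6)=-166, f(7)=-203, f(8)=-144, f(9)=81, f(10)=509, f(11)=1081, f(12)=1572, f(13)=1554, f(14)=455; answer 455
Part 3: B2 = 455; w = 20; cross terms: (-39*18 - 39*22)=-1560, (39*31 - 20*18)=849, (20*32 - -37*31)=1787, (-37*22 - -39*32)=434; twice the area = |1510| = 1510; area = 755; boundary points = 2 + 1 + 1 + 2 = 6; strictly interior points = area - boundary/2 + 1 = 753; answer 753

753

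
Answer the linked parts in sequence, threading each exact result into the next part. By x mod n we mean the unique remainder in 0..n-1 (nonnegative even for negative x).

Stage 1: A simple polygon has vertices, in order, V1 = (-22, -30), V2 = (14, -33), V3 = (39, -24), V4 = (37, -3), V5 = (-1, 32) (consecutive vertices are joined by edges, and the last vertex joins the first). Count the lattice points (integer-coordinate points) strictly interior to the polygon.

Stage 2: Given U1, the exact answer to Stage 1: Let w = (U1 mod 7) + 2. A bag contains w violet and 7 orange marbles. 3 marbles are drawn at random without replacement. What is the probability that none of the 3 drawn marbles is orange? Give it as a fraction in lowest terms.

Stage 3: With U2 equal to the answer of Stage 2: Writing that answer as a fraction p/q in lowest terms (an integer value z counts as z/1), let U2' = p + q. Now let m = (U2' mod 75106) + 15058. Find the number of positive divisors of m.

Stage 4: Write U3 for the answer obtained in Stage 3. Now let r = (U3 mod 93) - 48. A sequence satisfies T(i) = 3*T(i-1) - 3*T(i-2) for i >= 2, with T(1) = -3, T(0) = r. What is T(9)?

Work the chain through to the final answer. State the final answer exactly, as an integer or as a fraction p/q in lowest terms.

-10692

Stage 1: cross terms: (-22*-33 - 14*-30)=1146, (14*-24 - 39*-33)=951, (39*-3 - 37*-24)=771, (37*32 - -1*-3)=1181, (-1*-30 - -22*32)=734; twice the area = |4783| = 4783; area = 4783/2; boundary points = 3 + 1 + 1 + 1 + 1 = 7; strictly interior points = area - boundary/2 + 1 = 2389; answer 2389
Stage 2: U1 = 2389; w = 4; total draws C(11,3) = 165; favorable C(4,3) = 4; P = 4/165; answer 4/165
Stage 3: U2 = 4/165; threaded value p + q = 169; m = 15227; 15227 is prime, so its only divisors are 1 and 15227; count = 2; answer 2
Stage 4: U3 = 2; r = -46; T(2) = 3*(-3) - 3*(-46) = 129; iterating: T(2)=129, T(3)=396, T(4)=801, T(5)=1215, T(6)=1242, T(7)=81, T(8)=-3483, T(9)=-10692; answer -10692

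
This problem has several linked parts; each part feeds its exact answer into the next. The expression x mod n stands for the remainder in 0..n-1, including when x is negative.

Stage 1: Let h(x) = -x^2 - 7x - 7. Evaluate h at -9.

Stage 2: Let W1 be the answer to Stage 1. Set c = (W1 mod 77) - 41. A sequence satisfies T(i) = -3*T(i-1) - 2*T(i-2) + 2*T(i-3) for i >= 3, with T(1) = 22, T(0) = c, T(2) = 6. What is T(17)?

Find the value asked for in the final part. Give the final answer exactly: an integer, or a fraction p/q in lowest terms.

Stage 1: -1*(-9)^2 - 7*(-9)^1 - 7 = (-81) + (63) + (-7) = -25; answer -25
Stage 2: W1 = -25; c = 11; T(3) = -3*(6) - 2*(22) + 2*(11) = -40; iterating: T(3)=-40, T(4)=152, T(5)=-364, T(6)=708, T(7)=-1092, T(8)=1132, T(9)=204, T(10)=-5060, T(11)=17036, T(12)=-40580, T(13)=77548, T(14)=-117412, T(15)=115980, T(16)=41980, T(17)=-592724; answer -592724

-592724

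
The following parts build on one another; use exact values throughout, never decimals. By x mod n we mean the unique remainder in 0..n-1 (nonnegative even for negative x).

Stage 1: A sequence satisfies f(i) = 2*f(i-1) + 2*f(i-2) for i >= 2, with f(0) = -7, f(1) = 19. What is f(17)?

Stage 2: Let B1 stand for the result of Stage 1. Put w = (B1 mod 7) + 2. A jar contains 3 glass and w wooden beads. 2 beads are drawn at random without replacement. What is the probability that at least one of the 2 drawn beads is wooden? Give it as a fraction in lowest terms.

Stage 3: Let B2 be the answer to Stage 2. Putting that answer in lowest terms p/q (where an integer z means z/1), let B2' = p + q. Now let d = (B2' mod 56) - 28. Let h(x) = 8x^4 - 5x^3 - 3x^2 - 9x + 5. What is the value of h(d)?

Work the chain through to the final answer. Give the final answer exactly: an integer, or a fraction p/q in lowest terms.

Stage 1: f(2) = 2*(19) + 2*(-7) = 24; iterating: f(2)=24, f(3)=86, f(4)=220, f(5)=612, f(6)=1664, f(7)=4552, f(8)=12432, f(9)=33968, f(10)=92800, f(11)=253536, f(12)=692672, f(13)=1892416, f(14)=5170176, f(15)=14125184, f(16)=38590720, f(17)=105431808; answer 105431808
Stage 2: B1 = 105431808; w = 8; total draws C(11,2) = 55; complement C(3,2) = 3; favorable 55 - 3 = 52; P = 52/55; answer 52/55
Stage 3: B2 = 52/55; threaded value p + q = 107; d = 23; 8*(23)^4 - 5*(23)^3 - 3*(23)^2 - 9*(23)^1 + 5 = (2238728) + (-60835) + (-1587) + (-207) + (5) = 2176104; answer 2176104

2176104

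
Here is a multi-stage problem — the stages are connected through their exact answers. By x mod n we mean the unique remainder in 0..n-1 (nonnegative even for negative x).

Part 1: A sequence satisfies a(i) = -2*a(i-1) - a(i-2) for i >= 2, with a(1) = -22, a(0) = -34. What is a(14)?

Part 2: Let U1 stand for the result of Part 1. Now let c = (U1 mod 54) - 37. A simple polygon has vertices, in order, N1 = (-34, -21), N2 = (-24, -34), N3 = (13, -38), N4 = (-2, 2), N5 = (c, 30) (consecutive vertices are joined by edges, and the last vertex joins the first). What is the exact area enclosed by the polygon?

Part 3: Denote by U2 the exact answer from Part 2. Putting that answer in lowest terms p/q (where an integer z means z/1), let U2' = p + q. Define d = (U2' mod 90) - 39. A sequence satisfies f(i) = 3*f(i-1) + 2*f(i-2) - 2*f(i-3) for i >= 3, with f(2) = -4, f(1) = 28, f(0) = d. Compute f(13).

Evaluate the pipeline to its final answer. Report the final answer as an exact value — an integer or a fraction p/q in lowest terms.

-1217524

Part 1: a(2) = -2*(-22) - 1*(-34) = 78; iterating: a(2)=78, a(3)=-134, a(4)=190, a(5)=-246, a(6)=302, a(7)=-358, a(8)=414, a(9)=-470, a(10)=526, a(11)=-582, a(12)=638, a(13)=-694, a(14)=750; answer 750
Part 2: U1 = 750; c = 11; cross terms: (-34*-34 - -24*-21)=652, (-24*-38 - 13*-34)=1354, (13*2 - -2*-38)=-50, (-2*30 - 11*2)=-82, (11*-21 - -34*30)=789; twice the area = |2663| = 2663; area = 2663/2; answer 2663/2
Part 3: U2 = 2663/2; threaded value p + q = 2665; d = 16; f(3) = 3*(-4) + 2*(28) - 2*(16) = 12; iterating: f(3)=12, f(4)=-28, f(5)=-52, f(6)=-236, f(7)=-756, f(8)=-2636, f(9)=-8948, f(10)=-30604, f(11)=-104436, f(12)=-356620, f(13)=-1217524; answer -1217524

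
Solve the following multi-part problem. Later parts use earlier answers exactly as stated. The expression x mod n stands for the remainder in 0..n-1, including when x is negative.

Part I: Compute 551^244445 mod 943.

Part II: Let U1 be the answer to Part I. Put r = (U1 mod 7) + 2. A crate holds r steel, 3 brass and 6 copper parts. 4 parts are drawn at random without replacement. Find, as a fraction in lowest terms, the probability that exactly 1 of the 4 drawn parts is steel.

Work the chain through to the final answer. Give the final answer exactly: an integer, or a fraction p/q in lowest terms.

60/143

Part I: squarings mod 943: 551^1=551, 551^2=898, 551^4=139, 551^8=461, 551^16=346, 551^32=898, 551^64=139, 551^128=461, 551^256=346, 551^512=898, 551^1024=139, 551^2048=461, 551^4096=346, 551^8192=898, 551^16384=139, 551^32768=461, 551^65536=346, 551^131072=898; 551^244445 = 551^1 * 551^4 * 551^8 * 551^16 * 551^64 * 551^128 * 551^512 * 551^2048 * 551^4096 * 551^8192 * 551^32768 * 551^65536 * 551^131072 = 206 (mod 943); answer 206
Part II: U1 = 206; r = 5; total draws C(14,4) = 1001; favorable C(5,1)*C(9,3) = 420; P = 60/143; answer 60/143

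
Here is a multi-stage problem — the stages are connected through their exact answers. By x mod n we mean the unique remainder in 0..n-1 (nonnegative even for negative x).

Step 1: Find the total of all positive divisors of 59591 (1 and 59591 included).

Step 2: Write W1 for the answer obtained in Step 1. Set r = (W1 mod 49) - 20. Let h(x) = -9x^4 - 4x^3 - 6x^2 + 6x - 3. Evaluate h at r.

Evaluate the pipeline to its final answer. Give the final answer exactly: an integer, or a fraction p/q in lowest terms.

-923511

Step 1: 59591 = 7 * 8513; sigma = (1 + 7) * (1 + 8513) = 8 * 8514 = 68112; answer 68112
Step 2: W1 = 68112; r = -18; -9*(-18)^4 - 4*(-18)^3 - 6*(-18)^2 + 6*(-18)^1 - 3 = (-944784) + (23328) + (-1944) + (-108) + (-3) = -923511; answer -923511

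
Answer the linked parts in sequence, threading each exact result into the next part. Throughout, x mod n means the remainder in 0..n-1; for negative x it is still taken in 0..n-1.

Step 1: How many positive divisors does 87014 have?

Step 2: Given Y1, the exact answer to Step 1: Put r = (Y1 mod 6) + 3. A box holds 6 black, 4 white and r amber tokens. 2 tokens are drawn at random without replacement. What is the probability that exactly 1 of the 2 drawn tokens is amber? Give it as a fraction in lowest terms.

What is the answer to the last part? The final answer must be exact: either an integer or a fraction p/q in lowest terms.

10/21

Step 1: 87014 = 2 * 139 * 313; number of divisors = (1+1) * (1+1) * (1+1) = 8; answer 8
Step 2: Y1 = 8; r = 5; total draws C(15,2) = 105; favorable C(5,1)*C(10,1) = 50; P = 10/21; answer 10/21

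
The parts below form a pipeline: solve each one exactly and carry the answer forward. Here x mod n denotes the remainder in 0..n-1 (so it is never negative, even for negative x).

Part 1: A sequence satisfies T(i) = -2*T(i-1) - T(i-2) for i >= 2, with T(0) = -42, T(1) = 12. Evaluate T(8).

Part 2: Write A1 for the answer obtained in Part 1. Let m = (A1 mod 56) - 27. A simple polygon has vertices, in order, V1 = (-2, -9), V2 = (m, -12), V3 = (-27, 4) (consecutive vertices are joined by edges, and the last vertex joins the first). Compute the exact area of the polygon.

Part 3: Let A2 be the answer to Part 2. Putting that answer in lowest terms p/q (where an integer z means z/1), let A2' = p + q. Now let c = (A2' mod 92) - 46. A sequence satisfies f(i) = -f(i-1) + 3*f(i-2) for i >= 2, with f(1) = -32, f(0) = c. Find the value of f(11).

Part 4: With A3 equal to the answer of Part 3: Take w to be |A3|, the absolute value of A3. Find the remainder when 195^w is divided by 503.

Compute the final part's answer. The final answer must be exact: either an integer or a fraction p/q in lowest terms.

150

Part 1: T(2) = -2*(12) - 1*(-42) = 18; iterating: T(2)=18, T(3)=-48, T(4)=78, T(5)=-108, T(6)=138, T(7)=-168, T(8)=198; answer 198
Part 2: A1 = 198; m = 3; cross terms: (-2*-12 - 3*-9)=51, (3*4 - -27*-12)=-312, (-27*-9 - -2*4)=251; twice the area = |-10| = 10; area = 5; answer 5
Part 3: A2 = 5; threaded value p + q = 6; c = -40; f(2) = -1*(-32) + 3*(-40) = -88; iterating: f(2)=-88, f(3)=-8, f(4)=-256, f(5)=232, f(6)=-1000, f(7)=1696, f(8)=-4696, f(9)=9784, f(10)=-23872, f(11)=53224; answer 53224
Part 4: A3 = 53224; w = 53224; squarings mod 503: 195^1=195, 195^2=300, 195^4=466, 195^8=363, 195^16=486, 195^32=289, 195^64=23, 195^128=26, 195^256=173, 195^512=252, 195^1024=126, 195^2048=283, 195^4096=112, 195^8192=472, 195^16384=458, 195^32768=13; 195^53224 = 195^8 * 195^32 * 195^64 * 195^128 * 195^256 * 195^512 * 195^1024 * 195^2048 * 195^16384 * 195^32768 = 150 (mod 503); answer 150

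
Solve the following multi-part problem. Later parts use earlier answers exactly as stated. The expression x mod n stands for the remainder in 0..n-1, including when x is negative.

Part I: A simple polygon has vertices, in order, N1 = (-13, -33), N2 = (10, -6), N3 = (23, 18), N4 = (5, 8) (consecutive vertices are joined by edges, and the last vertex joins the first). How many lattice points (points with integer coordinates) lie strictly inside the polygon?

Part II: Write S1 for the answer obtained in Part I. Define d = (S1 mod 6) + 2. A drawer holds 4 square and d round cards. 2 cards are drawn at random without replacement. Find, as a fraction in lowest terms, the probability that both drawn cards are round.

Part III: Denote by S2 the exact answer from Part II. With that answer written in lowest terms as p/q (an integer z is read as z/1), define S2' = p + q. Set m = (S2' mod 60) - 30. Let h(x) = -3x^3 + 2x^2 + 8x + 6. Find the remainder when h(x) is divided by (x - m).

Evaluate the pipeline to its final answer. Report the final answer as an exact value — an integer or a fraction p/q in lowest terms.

8518

Part I: cross terms: (-13*-6 - 10*-33)=408, (10*18 - 23*-6)=318, (23*8 - 5*18)=94, (5*-33 - -13*8)=-61; twice the area = |759| = 759; area = 759/2; boundary points = 1 + 1 + 2 + 1 = 5; strictly interior points = area - boundary/2 + 1 = 378; answer 378
Part II: S1 = 378; d = 2; total draws C(6,2) = 15; favorable C(2,2) = 1; P = 1/15; answer 1/15
Part III: S2 = 1/15; threaded value p + q = 16; m = -14; remainder = value at the root: -3*(-14)^3 + 2*(-14)^2 + 8*(-14)^1 + 6 = (8232) + (392) + (-112) + (6) = 8518; answer 8518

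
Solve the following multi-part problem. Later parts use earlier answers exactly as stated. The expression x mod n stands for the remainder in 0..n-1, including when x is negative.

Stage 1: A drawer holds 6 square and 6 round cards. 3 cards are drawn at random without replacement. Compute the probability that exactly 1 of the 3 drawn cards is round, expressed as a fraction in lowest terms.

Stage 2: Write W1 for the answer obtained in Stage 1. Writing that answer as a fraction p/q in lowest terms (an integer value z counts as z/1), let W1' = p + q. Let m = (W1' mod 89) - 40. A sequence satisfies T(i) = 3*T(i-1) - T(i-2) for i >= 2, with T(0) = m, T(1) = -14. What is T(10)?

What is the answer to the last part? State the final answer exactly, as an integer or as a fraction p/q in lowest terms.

-71454

Stage 1: total draws C(12,3) = 220; favorable C(6,1)*C(6,2) = 90; P = 9/22; answer 9/22
Stage 2: W1 = 9/22; threaded value p + q = 31; m = -9; T(2) = 3*(-14) - 1*(-9) = -33; iterating: T(2)=-33, T(3)=-85, T(4)=-222, T(5)=-581, T(6)=-1521, T(7)=-3982, T(8)=-10425, T(9)=-27293, T(10)=-71454; answer -71454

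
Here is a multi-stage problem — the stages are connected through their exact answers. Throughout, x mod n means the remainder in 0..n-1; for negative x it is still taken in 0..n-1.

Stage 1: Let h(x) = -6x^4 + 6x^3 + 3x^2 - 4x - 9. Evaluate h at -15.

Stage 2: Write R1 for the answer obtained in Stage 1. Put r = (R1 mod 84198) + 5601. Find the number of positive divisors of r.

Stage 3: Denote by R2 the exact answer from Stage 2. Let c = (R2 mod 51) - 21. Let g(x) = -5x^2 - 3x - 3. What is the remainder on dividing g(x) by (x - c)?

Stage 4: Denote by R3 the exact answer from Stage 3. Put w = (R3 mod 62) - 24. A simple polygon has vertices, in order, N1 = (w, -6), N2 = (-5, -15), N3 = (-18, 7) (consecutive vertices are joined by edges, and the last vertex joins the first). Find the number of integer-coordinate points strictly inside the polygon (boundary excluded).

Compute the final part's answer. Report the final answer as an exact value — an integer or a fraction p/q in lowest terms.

Stage 1: -6*(-15)^4 + 6*(-15)^3 + 3*(-15)^2 - 4*(-15)^1 - 9 = (-303750) + (-20250) + (675) + (60) + (-9) = -323274; answer -323274
Stage 2: R1 = -323274; r = 19119; 19119 = 3 * 6373; number of divisors = (1+1) * (1+1) = 4; answer 4
Stage 3: R2 = 4; c = -17; remainder = value at the root: -5*(-17)^2 - 3*(-17)^1 - 3 = (-1445) + (51) + (-3) = -1397; answer -1397
Stage 4: R3 = -1397; w = 5; cross terms: (5*-15 - -5*-6)=-105, (-5*7 - -18*-15)=-305, (-18*-6 - 5*7)=73; twice the area = |-337| = 337; area = 337/2; boundary points = 1 + 1 + 1 = 3; strictly interior points = area - boundary/2 + 1 = 168; answer 168

168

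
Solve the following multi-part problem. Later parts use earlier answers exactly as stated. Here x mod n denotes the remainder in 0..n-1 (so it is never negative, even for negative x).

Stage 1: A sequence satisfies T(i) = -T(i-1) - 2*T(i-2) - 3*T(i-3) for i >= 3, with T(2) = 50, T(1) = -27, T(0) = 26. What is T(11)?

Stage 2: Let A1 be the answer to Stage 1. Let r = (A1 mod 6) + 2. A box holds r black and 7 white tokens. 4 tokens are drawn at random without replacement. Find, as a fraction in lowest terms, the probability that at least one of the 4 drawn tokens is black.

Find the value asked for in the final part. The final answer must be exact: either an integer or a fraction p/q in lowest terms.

5/6

Stage 1: T(3) = -1*(50) - 2*(-27) - 3*(26) = -74; iterating: T(3)=-74, T(4)=55, T(5)=-57, T(6)=169, T(7)=-220, T(8)=53, T(9)=-120, T(10)=674, T(11)=-593; answer -593
Stage 2: A1 = -593; r = 3; total draws C(10,4) = 210; complement C(7,4) = 35; favorable 210 - 35 = 175; P = 5/6; answer 5/6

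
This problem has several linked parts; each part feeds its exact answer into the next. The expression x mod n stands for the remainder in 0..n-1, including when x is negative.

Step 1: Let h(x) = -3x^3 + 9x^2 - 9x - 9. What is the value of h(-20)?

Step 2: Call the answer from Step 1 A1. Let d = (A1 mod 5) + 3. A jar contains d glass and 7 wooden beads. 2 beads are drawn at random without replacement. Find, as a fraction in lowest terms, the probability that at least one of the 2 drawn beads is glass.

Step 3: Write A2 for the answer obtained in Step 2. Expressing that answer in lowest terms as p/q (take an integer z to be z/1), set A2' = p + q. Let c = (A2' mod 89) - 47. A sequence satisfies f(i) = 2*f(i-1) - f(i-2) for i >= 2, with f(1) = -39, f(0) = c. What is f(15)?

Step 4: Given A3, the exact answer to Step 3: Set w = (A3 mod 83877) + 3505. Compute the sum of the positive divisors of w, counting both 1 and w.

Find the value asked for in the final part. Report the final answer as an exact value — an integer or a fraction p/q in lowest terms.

Step 1: -3*(-20)^3 + 9*(-20)^2 - 9*(-20)^1 - 9 = (24000) + (3600) + (180) + (-9) = 27771; answer 27771
Step 2: A1 = 27771; d = 4; total draws C(11,2) = 55; complement C(7,2) = 21; favorable 55 - 21 = 34; P = 34/55; answer 34/55
Step 3: A2 = 34/55; threaded value p + q = 89; c = -47; f(2) = 2*(-39) - 1*(-47) = -31; iterating: f(2)=-31, f(3)=-23, f(4)=-15, f(5)=-7, f(6)=1, f(7)=9, f(8)=17, f(9)=25, f(10)=33, f(11)=41, f(12)=49, f(13)=57, f(14)=65, f(15)=73; answer 73
Step 4: A3 = 73; w = 3578; 3578 = 2 * 1789; sigma = (1 + 2) * (1 + 1789) = 3 * 1790 = 5370; answer 5370

5370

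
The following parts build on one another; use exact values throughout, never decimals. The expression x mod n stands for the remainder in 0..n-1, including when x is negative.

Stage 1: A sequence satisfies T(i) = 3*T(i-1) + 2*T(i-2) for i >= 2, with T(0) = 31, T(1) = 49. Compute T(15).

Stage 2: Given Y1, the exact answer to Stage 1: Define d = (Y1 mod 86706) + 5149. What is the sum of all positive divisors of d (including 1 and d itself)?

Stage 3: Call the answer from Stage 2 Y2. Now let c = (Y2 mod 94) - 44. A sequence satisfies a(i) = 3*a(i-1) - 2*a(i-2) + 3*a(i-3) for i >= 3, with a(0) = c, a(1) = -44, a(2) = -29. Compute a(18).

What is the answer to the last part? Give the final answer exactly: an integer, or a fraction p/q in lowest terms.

-255759485

Stage 1: T(2) = 3*(49) + 2*(31) = 209; iterating: T(2)=209, T(3)=725, T(4)=2593, T(5)=9229, T(6)=32873, T(7)=117077, T(8)=416977, T(9)=1485085, T(10)=5289209, T(11)=18837797, T(12)=67091809, T(13)=238951021, T(14)=851036681, T(15)=3031012085; answer 3031012085
Stage 2: Y1 = 3031012085; d = 35592; 35592 = 2^3 * 3 * 1483; sigma = (1 + 2 + 4 + 8) * (1 + 3) * (1 + 1483) = 15 * 4 * 1484 = 89040; answer 89040
Stage 3: Y2 = 89040; c = -22; a(3) = 3*(-29) - 2*(-44) + 3*(-22) = -65; iterating: a(3)=-65, a(4)=-269, a(5)=-764, a(6)=-1949, a(7)=-5126, a(8)=-13772, a(9)=-36911, a(10)=-98567, a(11)=-263195, a(12)=-703184, a(13)=-1878863, a(14)=-5019806, a(15)=-13411244, a(16)=-35830709, a(17)=-95729057, a(18)=-255759485; answer -255759485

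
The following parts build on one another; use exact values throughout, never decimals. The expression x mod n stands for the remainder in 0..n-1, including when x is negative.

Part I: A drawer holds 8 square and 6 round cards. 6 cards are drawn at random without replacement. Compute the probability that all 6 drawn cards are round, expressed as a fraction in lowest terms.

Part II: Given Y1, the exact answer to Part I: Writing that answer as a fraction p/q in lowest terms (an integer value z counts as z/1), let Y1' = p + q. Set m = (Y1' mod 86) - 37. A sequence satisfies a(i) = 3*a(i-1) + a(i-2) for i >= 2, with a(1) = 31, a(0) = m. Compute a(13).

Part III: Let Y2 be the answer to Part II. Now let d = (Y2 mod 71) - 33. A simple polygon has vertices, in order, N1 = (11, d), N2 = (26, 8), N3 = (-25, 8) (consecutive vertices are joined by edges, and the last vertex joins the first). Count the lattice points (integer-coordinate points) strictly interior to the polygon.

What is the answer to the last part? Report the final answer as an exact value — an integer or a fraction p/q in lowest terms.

637

Part I: total draws C(14,6) = 3003; favorable C(6,6) = 1; P = 1/3003; answer 1/3003
Part II: Y1 = 1/3003; threaded value p + q = 3004; m = 43; a(2) = 3*(31) + 1*(43) = 136; iterating: a(2)=136, a(3)=439, a(4)=1453, a(5)=4798, a(6)=15847, a(7)=52339, a(8)=172864, a(9)=570931, a(10)=1885657, a(11)=6227902, a(12)=20569363, a(13)=67935991; answer 67935991
Part III: Y2 = 67935991; d = 34; cross terms: (11*8 - 26*34)=-796, (26*8 - -25*8)=408, (-25*34 - 11*8)=-938; twice the area = |-1326| = 1326; area = 663; boundary points = 1 + 51 + 2 = 54; strictly interior points = area - boundary/2 + 1 = 637; answer 637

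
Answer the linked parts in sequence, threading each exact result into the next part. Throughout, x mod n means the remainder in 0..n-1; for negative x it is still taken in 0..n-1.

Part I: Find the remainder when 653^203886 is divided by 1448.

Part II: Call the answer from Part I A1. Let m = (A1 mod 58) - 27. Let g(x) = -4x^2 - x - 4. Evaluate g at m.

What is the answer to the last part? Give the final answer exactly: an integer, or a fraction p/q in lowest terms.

-414

Part I: squarings mod 1448: 653^1=653, 653^2=697, 653^4=729, 653^8=25, 653^16=625, 653^32=1113, 653^64=729, 653^128=25, 653^256=625, 653^512=1113, 653^1024=729, 653^2048=25, 653^4096=625, 653^8192=1113, 653^16384=729, 653^32768=25, 653^65536=625, 653^131072=1113; 653^203886 = 653^2 * 653^4 * 653^8 * 653^32 * 653^64 * 653^1024 * 653^2048 * 653^4096 * 653^65536 * 653^131072 = 1313 (mod 1448); answer 1313
Part II: A1 = 1313; m = 10; -4*(10)^2 - 1*(10)^1 - 4 = (-400) + (-10) + (-4) = -414; answer -414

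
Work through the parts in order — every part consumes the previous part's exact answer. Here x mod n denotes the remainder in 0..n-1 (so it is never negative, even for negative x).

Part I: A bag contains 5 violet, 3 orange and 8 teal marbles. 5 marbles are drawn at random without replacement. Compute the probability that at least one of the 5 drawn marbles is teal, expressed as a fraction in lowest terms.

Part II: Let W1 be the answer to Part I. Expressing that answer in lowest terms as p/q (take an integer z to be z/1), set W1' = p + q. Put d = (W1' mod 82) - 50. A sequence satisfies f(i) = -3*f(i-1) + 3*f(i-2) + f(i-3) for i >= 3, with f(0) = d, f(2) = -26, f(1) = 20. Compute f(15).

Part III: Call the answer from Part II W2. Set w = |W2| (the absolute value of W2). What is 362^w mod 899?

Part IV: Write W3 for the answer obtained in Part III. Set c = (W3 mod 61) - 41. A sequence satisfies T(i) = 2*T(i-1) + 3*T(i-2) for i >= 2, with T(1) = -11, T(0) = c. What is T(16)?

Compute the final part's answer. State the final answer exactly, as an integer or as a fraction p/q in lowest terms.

-10761670

Part I: total draws C(16,5) = 4368; complement C(8,5) = 56; favorable 4368 - 56 = 4312; P = 77/78; answer 77/78
Part II: W1 = 77/78; threaded value p + q = 155; d = 23; f(3) = -3*(-26) + 3*(20) + 1*(23) = 161; iterating: f(3)=161, f(4)=-541, f(5)=2080, f(6)=-7702, f(7)=28805, f(8)=-107441, f(9)=401036, f(10)=-1496626, f(11)=5585545, f(12)=-20845477, f(13)=77796440, f(14)=-290340206, f(15)=1083564461; answer 1083564461
Part III: W2 = 1083564461; w = 1083564461; squarings mod 899: 362^1=362, 362^2=689, 362^4=49, 362^8=603, 362^16=413, 362^32=658, 362^64=545, 362^128=355, 362^256=165, 362^512=255, 362^1024=297, 362^2048=107, 362^4096=661, 362^8192=7, 362^16384=49, 362^32768=603, 362^65536=413, 362^131072=658, 362^262144=545, 362^524288=355, 362^1048576=165, 362^2097152=255, 362^4194304=297, 362^8388608=107, 362^16777216=661, 362^33554432=7, 362^67108864=49, 362^134217728=603, 362^268435456=413, 362^536870912=658, 362^1073741824=545; 362^1083564461 = 362^1 * 362^4 * 362^8 * 362^32 * 362^128 * 362^256 * 362^8192 * 362^16384 * 362^32768 * 362^65536 * 362^262144 * 362^1048576 * 362^8388608 * 362^1073741824 = 539 (mod 899); answer 539
Part IV: W3 = 539; c = 10; T(2) = 2*(-11) + 3*(10) = 8; iterating: T(2)=8, T(3)=-17, T(4)=-10, T(5)=-71, T(6)=-172, T(7)=-557, T(8)=-1630, T(9)=-4931, T(10)=-14752, T(11)=-44297, T(12)=-132850, T(13)=-398591, T(14)=-1195732, T(15)=-3587237, T(16)=-10761670; answer -10761670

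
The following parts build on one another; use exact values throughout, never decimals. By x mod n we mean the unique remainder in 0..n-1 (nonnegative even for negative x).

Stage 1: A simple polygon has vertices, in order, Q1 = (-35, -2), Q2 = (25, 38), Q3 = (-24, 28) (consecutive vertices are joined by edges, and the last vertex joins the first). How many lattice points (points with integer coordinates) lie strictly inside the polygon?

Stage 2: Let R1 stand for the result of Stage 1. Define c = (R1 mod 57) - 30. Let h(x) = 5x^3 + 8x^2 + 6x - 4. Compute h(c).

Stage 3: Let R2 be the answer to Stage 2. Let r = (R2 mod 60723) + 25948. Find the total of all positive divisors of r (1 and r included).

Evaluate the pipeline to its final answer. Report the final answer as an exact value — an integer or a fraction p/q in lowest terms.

Stage 1: cross terms: (-35*38 - 25*-2)=-1280, (25*28 - -24*38)=1612, (-24*-2 - -35*28)=1028; twice the area = |1360| = 1360; area = 680; boundary points = 20 + 1 + 1 = 22; strictly interior points = area - boundary/2 + 1 = 670; answer 670
Stage 2: R1 = 670; c = 13; 5*(13)^3 + 8*(13)^2 + 6*(13)^1 - 4 = (10985) + (1352) + (78) + (-4) = 12411; answer 12411
Stage 3: R2 = 12411; r = 38359; 38359 = 89 * 431; sigma = (1 + 89) * (1 + 431) = 90 * 432 = 38880; answer 38880

38880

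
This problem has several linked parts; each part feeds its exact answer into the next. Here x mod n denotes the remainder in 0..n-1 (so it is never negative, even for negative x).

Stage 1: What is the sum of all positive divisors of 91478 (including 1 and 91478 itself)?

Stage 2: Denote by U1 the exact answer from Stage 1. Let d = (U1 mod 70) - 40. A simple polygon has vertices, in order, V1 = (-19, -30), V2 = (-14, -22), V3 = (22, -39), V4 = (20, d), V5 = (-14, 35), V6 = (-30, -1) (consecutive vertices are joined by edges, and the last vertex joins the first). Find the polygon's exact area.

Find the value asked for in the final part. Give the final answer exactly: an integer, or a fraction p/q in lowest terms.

4381/2

Stage 1: 91478 = 2 * 53 * 863; sigma = (1 + 2) * (1 + 53) * (1 + 863) = 3 * 54 * 864 = 139968; answer 139968
Stage 2: U1 = 139968; d = -2; cross terms: (-19*-22 - -14*-30)=-2, (-14*-39 - 22*-22)=1030, (22*-2 - 20*-39)=736, (20*35 - -14*-2)=672, (-14*-1 - -30*35)=1064, (-30*-30 - -19*-1)=881; twice the area = |4381| = 4381; area = 4381/2; answer 4381/2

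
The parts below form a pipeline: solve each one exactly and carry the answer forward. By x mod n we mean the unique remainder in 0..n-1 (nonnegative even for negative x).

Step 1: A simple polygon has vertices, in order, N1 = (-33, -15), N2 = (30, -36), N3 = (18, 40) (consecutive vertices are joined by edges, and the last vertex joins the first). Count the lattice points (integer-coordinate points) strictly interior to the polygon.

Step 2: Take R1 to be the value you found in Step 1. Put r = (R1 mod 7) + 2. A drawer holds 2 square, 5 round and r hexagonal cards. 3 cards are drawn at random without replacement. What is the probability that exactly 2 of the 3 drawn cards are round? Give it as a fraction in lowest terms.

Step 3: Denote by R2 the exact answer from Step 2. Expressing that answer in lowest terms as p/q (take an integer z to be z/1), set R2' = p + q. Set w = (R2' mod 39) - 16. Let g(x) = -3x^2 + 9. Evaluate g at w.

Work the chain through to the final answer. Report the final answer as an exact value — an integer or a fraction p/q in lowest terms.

6

Step 1: cross terms: (-33*-36 - 30*-15)=1638, (30*40 - 18*-36)=1848, (18*-15 - -33*40)=1050; twice the area = |4536| = 4536; area = 2268; boundary points = 21 + 4 + 1 = 26; strictly interior points = area - boundary/2 + 1 = 2256; answer 2256
Step 2: R1 = 2256; r = 4; total draws C(11,3) = 165; favorable C(5,2)*C(6,1) = 60; P = 4/11; answer 4/11
Step 3: R2 = 4/11; threaded value p + q = 15; w = -1; -3*(-1)^2 + 9 = (-3) + (9) = 6; answer 6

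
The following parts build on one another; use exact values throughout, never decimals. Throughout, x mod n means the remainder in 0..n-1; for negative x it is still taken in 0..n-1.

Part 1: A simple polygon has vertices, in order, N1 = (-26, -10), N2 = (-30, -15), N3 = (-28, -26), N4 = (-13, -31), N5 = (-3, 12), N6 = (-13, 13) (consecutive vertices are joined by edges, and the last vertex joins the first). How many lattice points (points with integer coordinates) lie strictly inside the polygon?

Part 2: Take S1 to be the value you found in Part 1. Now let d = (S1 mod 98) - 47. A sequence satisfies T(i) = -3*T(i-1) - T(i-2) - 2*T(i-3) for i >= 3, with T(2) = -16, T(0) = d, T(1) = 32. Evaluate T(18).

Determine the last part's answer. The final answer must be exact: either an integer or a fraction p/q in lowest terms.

12650570

Part 1: cross terms: (-26*-15 - -30*-10)=90, (-30*-26 - -28*-15)=360, (-28*-31 - -13*-26)=530, (-13*12 - -3*-31)=-249, (-3*13 - -13*12)=117, (-13*-10 - -26*13)=468; twice the area = |1316| = 1316; area = 658; boundary points = 1 + 1 + 5 + 1 + 1 + 1 = 10; strictly interior points = area - boundary/2 + 1 = 654; answer 654
Part 2: S1 = 654; d = 19; T(3) = -3*(-16) - 1*(32) - 2*(19) = -22; iterating: T(3)=-22, T(4)=18, T(5)=0, T(6)=26, T(7)=-114, T(8)=316, T(9)=-886, T(10)=2570, T(11)=-7456, T(12)=21570, T(13)=-62394, T(14)=180524, T(15)=-522318, T(16)=1511218, T(17)=-4372384, T(18)=12650570; answer 12650570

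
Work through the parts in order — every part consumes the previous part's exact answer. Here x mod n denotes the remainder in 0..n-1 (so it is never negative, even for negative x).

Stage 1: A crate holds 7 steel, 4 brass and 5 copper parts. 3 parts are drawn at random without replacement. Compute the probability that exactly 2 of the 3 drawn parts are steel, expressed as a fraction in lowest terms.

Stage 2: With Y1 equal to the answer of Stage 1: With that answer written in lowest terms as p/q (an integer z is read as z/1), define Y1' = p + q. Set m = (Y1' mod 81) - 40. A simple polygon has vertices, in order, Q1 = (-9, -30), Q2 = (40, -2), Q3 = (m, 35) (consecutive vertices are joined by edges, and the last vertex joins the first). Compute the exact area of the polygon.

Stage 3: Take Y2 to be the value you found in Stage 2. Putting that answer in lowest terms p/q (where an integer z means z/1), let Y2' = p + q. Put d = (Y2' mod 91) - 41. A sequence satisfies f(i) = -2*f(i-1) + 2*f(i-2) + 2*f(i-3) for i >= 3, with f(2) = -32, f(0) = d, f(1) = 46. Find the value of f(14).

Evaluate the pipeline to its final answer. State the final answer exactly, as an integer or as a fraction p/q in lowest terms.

Stage 1: total draws C(16,3) = 560; favorable C(7,2)*C(9,1) = 189; P = 27/80; answer 27/80
Stage 2: Y1 = 27/80; threaded value p + q = 107; m = -14; cross terms: (-9*-2 - 40*-30)=1218, (40*35 - -14*-2)=1372, (-14*-30 - -9*35)=735; twice the area = |3325| = 3325; area = 3325/2; answer 3325/2
Stage 3: Y2 = 3325/2; threaded value p + q = 3327; d = 10; f(3) = -2*(-32) + 2*(46) + 2*(10) = 176; iterating: f(3)=176, f(4)=-324, f(5)=936, f(6)=-2168, f(7)=5560, f(8)=-13584, f(9)=33952, f(10)=-83952, f(11)=208640, f(12)=-517280, f(13)=1283936, f(14)=-3185152; answer -3185152

-3185152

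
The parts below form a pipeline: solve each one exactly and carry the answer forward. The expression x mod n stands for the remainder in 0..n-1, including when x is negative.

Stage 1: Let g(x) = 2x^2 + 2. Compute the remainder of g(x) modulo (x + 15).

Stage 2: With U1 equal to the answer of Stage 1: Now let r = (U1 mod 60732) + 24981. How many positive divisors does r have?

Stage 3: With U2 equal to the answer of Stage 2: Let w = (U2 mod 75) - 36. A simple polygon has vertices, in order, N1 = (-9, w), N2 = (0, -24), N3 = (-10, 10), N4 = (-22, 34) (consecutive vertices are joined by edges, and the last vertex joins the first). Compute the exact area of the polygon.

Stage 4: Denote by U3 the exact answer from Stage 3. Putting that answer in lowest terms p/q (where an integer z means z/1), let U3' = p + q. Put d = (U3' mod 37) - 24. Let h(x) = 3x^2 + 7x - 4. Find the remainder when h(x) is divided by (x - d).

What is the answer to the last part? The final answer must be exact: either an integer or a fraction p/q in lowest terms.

44

Stage 1: remainder = value at the root: 2*(-15)^2 + 2 = (450) + (2) = 452; answer 452
Stage 2: U1 = 452; r = 25433; 25433 = 29 * 877; number of divisors = (1+1) * (1+1) = 4; answer 4
Stage 3: U2 = 4; w = -32; cross terms: (-9*-24 - 0*-32)=216, (0*10 - -10*-24)=-240, (-10*34 - -22*10)=-120, (-22*-32 - -9*34)=1010; twice the area = |866| = 866; area = 433; answer 433
Stage 4: U3 = 433; threaded value p + q = 434; d = 3; remainder = value at the root: 3*(3)^2 + 7*(3)^1 - 4 = (27) + (21) + (-4) = 44; answer 44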